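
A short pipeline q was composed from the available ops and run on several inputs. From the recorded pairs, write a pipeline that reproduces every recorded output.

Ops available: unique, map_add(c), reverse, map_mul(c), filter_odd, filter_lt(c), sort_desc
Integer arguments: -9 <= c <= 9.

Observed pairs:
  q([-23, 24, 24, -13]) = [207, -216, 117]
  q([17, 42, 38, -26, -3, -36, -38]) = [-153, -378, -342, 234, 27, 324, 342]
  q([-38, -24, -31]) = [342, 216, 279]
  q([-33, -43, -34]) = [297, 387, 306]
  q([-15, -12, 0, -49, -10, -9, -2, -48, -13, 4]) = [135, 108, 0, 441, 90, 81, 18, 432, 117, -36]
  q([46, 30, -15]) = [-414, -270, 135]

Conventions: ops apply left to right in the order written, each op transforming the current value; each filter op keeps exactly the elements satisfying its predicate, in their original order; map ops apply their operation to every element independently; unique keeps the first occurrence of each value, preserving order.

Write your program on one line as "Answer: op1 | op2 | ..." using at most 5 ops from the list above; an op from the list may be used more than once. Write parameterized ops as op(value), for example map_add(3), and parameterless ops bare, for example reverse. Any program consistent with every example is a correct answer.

reverse | unique | map_mul(-9) | reverse

Check, running the answer program on each example:
  [-23, 24, 24, -13] -> [-13, 24, 24, -23] -> [-13, 24, -23] -> [117, -216, 207] -> [207, -216, 117]
  [17, 42, 38, -26, -3, -36, -38] -> [-38, -36, -3, -26, 38, 42, 17] -> [-38, -36, -3, -26, 38, 42, 17] -> [342, 324, 27, 234, -342, -378, -153] -> [-153, -378, -342, 234, 27, 324, 342]
  [-38, -24, -31] -> [-31, -24, -38] -> [-31, -24, -38] -> [279, 216, 342] -> [342, 216, 279]
  [-33, -43, -34] -> [-34, -43, -33] -> [-34, -43, -33] -> [306, 387, 297] -> [297, 387, 306]
  [-15, -12, 0, -49, -10, -9, -2, -48, -13, 4] -> [4, -13, -48, -2, -9, -10, -49, 0, -12, -15] -> [4, -13, -48, -2, -9, -10, -49, 0, -12, -15] -> [-36, 117, 432, 18, 81, 90, 441, 0, 108, 135] -> [135, 108, 0, 441, 90, 81, 18, 432, 117, -36]
  [46, 30, -15] -> [-15, 30, 46] -> [-15, 30, 46] -> [135, -270, -414] -> [-414, -270, 135]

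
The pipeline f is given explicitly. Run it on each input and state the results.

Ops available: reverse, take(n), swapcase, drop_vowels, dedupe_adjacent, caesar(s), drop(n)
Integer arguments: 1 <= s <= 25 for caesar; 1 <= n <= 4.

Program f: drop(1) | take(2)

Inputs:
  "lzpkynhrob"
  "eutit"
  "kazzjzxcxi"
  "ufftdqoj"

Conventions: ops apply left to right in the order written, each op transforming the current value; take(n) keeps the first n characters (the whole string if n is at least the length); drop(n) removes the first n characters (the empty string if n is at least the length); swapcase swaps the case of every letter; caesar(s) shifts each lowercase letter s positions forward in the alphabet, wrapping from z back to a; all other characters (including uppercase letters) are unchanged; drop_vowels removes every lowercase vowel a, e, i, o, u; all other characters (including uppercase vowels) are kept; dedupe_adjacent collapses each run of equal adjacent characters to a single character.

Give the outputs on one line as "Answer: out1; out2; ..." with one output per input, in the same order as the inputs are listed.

"zp"; "ut"; "az"; "ff"

Execution, op by op:
  "lzpkynhrob" -> "zpkynhrob" -> "zp"
  "eutit" -> "utit" -> "ut"
  "kazzjzxcxi" -> "azzjzxcxi" -> "az"
  "ufftdqoj" -> "fftdqoj" -> "ff"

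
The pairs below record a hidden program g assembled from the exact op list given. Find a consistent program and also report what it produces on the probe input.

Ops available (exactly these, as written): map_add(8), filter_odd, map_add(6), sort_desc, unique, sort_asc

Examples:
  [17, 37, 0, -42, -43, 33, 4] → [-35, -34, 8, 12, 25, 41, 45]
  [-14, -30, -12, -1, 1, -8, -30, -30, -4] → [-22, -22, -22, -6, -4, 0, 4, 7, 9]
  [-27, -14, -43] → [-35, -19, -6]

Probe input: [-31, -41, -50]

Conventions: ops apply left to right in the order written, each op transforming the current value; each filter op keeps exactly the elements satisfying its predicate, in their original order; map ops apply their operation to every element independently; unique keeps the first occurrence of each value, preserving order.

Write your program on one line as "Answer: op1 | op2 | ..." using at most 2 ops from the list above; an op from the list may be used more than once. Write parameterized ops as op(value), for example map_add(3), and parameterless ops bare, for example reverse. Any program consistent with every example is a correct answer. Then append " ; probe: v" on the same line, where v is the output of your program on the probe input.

map_add(8) | sort_asc ; probe: [-42, -33, -23]

Check, running the answer program on each example:
  [17, 37, 0, -42, -43, 33, 4] -> [25, 45, 8, -34, -35, 41, 12] -> [-35, -34, 8, 12, 25, 41, 45]
  [-14, -30, -12, -1, 1, -8, -30, -30, -4] -> [-6, -22, -4, 7, 9, 0, -22, -22, 4] -> [-22, -22, -22, -6, -4, 0, 4, 7, 9]
  [-27, -14, -43] -> [-19, -6, -35] -> [-35, -19, -6]
  probe: [-31, -41, -50] -> [-23, -33, -42] -> [-42, -33, -23]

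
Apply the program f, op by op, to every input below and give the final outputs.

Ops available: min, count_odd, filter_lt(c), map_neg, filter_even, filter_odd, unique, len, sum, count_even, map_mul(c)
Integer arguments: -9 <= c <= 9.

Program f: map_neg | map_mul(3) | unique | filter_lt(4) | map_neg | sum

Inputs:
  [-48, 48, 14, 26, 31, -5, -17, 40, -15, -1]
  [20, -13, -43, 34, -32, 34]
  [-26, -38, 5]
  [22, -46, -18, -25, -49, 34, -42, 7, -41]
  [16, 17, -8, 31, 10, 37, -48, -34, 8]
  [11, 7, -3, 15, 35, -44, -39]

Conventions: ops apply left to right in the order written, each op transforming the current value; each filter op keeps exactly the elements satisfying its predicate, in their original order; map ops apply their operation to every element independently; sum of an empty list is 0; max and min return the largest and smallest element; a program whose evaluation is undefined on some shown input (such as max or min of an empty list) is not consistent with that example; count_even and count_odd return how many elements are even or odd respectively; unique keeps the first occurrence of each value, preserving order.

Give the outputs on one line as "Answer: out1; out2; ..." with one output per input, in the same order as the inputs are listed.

Execution, op by op:
  [-48, 48, 14, 26, 31, -5, -17, 40, -15, -1] -> [48, -48, -14, -26, -31, 5, 17, -40, 15, 1] -> [144, -144, -42, -78, -93, 15, 51, -120, 45, 3] -> [144, -144, -42, -78, -93, 15, 51, -120, 45, 3] -> [-144, -42, -78, -93, -120, 3] -> [144, 42, 78, 93, 120, -3] -> 474
  [20, -13, -43, 34, -32, 34] -> [-20, 13, 43, -34, 32, -34] -> [-60, 39, 129, -102, 96, -102] -> [-60, 39, 129, -102, 96] -> [-60, -102] -> [60, 102] -> 162
  [-26, -38, 5] -> [26, 38, -5] -> [78, 114, -15] -> [78, 114, -15] -> [-15] -> [15] -> 15
  [22, -46, -18, -25, -49, 34, -42, 7, -41] -> [-22, 46, 18, 25, 49, -34, 42, -7, 41] -> [-66, 138, 54, 75, 147, -102, 126, -21, 123] -> [-66, 138, 54, 75, 147, -102, 126, -21, 123] -> [-66, -102, -21] -> [66, 102, 21] -> 189
  [16, 17, -8, 31, 10, 37, -48, -34, 8] -> [-16, -17, 8, -31, -10, -37, 48, 34, -8] -> [-48, -51, 24, -93, -30, -111, 144, 102, -24] -> [-48, -51, 24, -93, -30, -111, 144, 102, -24] -> [-48, -51, -93, -30, -111, -24] -> [48, 51, 93, 30, 111, 24] -> 357
  [11, 7, -3, 15, 35, -44, -39] -> [-11, -7, 3, -15, -35, 44, 39] -> [-33, -21, 9, -45, -105, 132, 117] -> [-33, -21, 9, -45, -105, 132, 117] -> [-33, -21, -45, -105] -> [33, 21, 45, 105] -> 204

474; 162; 15; 189; 357; 204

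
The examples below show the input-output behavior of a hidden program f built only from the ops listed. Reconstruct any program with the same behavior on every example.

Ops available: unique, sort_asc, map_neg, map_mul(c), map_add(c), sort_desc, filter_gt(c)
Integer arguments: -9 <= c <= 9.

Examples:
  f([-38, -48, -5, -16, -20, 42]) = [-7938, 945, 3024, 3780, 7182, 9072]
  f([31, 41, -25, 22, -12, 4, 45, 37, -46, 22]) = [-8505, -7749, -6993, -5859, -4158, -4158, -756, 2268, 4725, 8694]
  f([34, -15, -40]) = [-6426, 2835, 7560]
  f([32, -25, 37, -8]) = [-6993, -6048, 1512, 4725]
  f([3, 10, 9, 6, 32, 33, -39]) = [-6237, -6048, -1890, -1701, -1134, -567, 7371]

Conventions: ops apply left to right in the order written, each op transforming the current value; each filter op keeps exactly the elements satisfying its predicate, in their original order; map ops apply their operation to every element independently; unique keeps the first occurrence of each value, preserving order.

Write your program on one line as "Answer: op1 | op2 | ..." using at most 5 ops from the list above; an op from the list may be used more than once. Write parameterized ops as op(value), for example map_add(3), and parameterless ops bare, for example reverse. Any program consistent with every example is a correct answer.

map_mul(-3) | map_mul(7) | map_mul(9) | sort_asc

Check, running the answer program on each example:
  [-38, -48, -5, -16, -20, 42] -> [114, 144, 15, 48, 60, -126] -> [798, 1008, 105, 336, 420, -882] -> [7182, 9072, 945, 3024, 3780, -7938] -> [-7938, 945, 3024, 3780, 7182, 9072]
  [31, 41, -25, 22, -12, 4, 45, 37, -46, 22] -> [-93, -123, 75, -66, 36, -12, -135, -111, 138, -66] -> [-651, -861, 525, -462, 252, -84, -945, -777, 966, -462] -> [-5859, -7749, 4725, -4158, 2268, -756, -8505, -6993, 8694, -4158] -> [-8505, -7749, -6993, -5859, -4158, -4158, -756, 2268, 4725, 8694]
  [34, -15, -40] -> [-102, 45, 120] -> [-714, 315, 840] -> [-6426, 2835, 7560] -> [-6426, 2835, 7560]
  [32, -25, 37, -8] -> [-96, 75, -111, 24] -> [-672, 525, -777, 168] -> [-6048, 4725, -6993, 1512] -> [-6993, -6048, 1512, 4725]
  [3, 10, 9, 6, 32, 33, -39] -> [-9, -30, -27, -18, -96, -99, 117] -> [-63, -210, -189, -126, -672, -693, 819] -> [-567, -1890, -1701, -1134, -6048, -6237, 7371] -> [-6237, -6048, -1890, -1701, -1134, -567, 7371]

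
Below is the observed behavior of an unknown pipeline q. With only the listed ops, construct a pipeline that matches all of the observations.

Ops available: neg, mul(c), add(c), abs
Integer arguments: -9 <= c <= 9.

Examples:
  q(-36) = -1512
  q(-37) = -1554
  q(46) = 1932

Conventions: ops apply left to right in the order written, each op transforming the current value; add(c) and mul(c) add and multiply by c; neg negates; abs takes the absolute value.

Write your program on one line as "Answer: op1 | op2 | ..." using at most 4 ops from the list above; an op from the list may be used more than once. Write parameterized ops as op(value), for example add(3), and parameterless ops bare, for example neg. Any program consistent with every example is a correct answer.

neg | mul(-6) | mul(7)

Check, running the answer program on each example:
  -36 -> 36 -> -216 -> -1512
  -37 -> 37 -> -222 -> -1554
  46 -> -46 -> 276 -> 1932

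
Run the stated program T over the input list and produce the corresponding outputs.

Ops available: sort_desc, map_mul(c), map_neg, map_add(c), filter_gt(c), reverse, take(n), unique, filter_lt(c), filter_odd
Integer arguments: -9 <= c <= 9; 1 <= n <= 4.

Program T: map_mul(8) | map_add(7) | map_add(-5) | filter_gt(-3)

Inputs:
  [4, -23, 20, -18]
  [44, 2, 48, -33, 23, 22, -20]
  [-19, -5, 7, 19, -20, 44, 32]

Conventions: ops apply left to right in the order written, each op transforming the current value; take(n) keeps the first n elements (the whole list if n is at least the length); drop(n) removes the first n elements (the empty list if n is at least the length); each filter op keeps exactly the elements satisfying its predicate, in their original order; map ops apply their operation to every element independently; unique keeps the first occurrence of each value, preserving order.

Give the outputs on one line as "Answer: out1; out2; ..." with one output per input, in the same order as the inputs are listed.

Execution, op by op:
  [4, -23, 20, -18] -> [32, -184, 160, -144] -> [39, -177, 167, -137] -> [34, -182, 162, -142] -> [34, 162]
  [44, 2, 48, -33, 23, 22, -20] -> [352, 16, 384, -264, 184, 176, -160] -> [359, 23, 391, -257, 191, 183, -153] -> [354, 18, 386, -262, 186, 178, -158] -> [354, 18, 386, 186, 178]
  [-19, -5, 7, 19, -20, 44, 32] -> [-152, -40, 56, 152, -160, 352, 256] -> [-145, -33, 63, 159, -153, 359, 263] -> [-150, -38, 58, 154, -158, 354, 258] -> [58, 154, 354, 258]

[34, 162]; [354, 18, 386, 186, 178]; [58, 154, 354, 258]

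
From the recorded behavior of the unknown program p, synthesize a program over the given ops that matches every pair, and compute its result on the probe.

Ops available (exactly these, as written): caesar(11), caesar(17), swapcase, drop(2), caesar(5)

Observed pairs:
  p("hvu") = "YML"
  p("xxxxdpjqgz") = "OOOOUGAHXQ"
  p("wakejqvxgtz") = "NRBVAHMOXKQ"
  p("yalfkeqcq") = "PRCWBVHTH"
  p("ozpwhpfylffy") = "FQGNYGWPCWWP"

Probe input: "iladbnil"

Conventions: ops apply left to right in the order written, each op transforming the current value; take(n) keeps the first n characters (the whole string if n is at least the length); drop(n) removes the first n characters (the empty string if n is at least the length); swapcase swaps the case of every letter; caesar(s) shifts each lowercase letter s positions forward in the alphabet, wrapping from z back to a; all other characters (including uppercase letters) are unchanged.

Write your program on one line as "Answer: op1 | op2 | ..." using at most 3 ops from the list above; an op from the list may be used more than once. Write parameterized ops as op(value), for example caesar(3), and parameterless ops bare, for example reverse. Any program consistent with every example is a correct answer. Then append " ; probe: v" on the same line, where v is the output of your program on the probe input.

caesar(17) | swapcase ; probe: "ZCRUSEZC"

Check, running the answer program on each example:
  "hvu" -> "yml" -> "YML"
  "xxxxdpjqgz" -> "oooougahxq" -> "OOOOUGAHXQ"
  "wakejqvxgtz" -> "nrbvahmoxkq" -> "NRBVAHMOXKQ"
  "yalfkeqcq" -> "prcwbvhth" -> "PRCWBVHTH"
  "ozpwhpfylffy" -> "fqgnygwpcwwp" -> "FQGNYGWPCWWP"
  probe: "iladbnil" -> "zcrusezc" -> "ZCRUSEZC"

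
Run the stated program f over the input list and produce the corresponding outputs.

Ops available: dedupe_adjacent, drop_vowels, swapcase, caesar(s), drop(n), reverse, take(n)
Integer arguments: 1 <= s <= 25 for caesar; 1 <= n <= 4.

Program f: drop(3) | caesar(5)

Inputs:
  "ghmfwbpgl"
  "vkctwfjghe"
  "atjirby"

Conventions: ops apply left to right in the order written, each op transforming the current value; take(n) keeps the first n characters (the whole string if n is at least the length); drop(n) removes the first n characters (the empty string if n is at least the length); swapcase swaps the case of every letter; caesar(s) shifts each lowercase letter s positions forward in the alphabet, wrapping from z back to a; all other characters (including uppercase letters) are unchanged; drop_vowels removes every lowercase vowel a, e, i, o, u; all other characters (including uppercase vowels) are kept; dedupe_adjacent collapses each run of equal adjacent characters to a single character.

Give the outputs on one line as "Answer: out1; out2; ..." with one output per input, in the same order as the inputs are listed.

"kbgulq"; "ybkolmj"; "nwgd"

Execution, op by op:
  "ghmfwbpgl" -> "fwbpgl" -> "kbgulq"
  "vkctwfjghe" -> "twfjghe" -> "ybkolmj"
  "atjirby" -> "irby" -> "nwgd"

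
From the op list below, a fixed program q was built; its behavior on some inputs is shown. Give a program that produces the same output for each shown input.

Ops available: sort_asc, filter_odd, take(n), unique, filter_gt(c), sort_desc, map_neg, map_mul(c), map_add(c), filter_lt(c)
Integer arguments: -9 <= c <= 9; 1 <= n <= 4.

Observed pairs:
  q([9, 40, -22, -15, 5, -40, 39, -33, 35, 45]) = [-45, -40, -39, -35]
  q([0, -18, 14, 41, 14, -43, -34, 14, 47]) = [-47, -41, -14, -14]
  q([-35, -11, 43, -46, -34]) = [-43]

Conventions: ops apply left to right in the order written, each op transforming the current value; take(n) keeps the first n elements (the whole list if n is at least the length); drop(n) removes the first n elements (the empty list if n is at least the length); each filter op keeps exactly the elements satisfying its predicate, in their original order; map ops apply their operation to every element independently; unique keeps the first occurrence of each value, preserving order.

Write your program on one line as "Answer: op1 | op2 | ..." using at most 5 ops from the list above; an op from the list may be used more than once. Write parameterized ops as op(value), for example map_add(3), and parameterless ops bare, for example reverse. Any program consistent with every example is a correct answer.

filter_gt(-3) | map_neg | sort_asc | take(4)

Check, running the answer program on each example:
  [9, 40, -22, -15, 5, -40, 39, -33, 35, 45] -> [9, 40, 5, 39, 35, 45] -> [-9, -40, -5, -39, -35, -45] -> [-45, -40, -39, -35, -9, -5] -> [-45, -40, -39, -35]
  [0, -18, 14, 41, 14, -43, -34, 14, 47] -> [0, 14, 41, 14, 14, 47] -> [0, -14, -41, -14, -14, -47] -> [-47, -41, -14, -14, -14, 0] -> [-47, -41, -14, -14]
  [-35, -11, 43, -46, -34] -> [43] -> [-43] -> [-43] -> [-43]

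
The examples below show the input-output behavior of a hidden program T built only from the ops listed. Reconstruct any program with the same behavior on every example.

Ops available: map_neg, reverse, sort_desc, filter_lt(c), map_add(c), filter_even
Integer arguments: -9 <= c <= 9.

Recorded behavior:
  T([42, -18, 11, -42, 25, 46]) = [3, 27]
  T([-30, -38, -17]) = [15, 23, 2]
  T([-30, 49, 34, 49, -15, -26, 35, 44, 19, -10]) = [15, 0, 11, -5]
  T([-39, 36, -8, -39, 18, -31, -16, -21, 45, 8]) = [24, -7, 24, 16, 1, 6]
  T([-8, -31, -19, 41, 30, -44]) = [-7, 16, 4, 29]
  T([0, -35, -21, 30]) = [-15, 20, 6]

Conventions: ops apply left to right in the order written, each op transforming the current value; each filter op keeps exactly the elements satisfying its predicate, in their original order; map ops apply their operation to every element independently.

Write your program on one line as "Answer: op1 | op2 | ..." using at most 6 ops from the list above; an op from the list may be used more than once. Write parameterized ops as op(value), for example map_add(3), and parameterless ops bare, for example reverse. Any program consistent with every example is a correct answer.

map_add(6) | reverse | filter_lt(7) | map_add(9) | reverse | map_neg

Check, running the answer program on each example:
  [42, -18, 11, -42, 25, 46] -> [48, -12, 17, -36, 31, 52] -> [52, 31, -36, 17, -12, 48] -> [-36, -12] -> [-27, -3] -> [-3, -27] -> [3, 27]
  [-30, -38, -17] -> [-24, -32, -11] -> [-11, -32, -24] -> [-11, -32, -24] -> [-2, -23, -15] -> [-15, -23, -2] -> [15, 23, 2]
  [-30, 49, 34, 49, -15, -26, 35, 44, 19, -10] -> [-24, 55, 40, 55, -9, -20, 41, 50, 25, -4] -> [-4, 25, 50, 41, -20, -9, 55, 40, 55, -24] -> [-4, -20, -9, -24] -> [5, -11, 0, -15] -> [-15, 0, -11, 5] -> [15, 0, 11, -5]
  [-39, 36, -8, -39, 18, -31, -16, -21, 45, 8] -> [-33, 42, -2, -33, 24, -25, -10, -15, 51, 14] -> [14, 51, -15, -10, -25, 24, -33, -2, 42, -33] -> [-15, -10, -25, -33, -2, -33] -> [-6, -1, -16, -24, 7, -24] -> [-24, 7, -24, -16, -1, -6] -> [24, -7, 24, 16, 1, 6]
  [-8, -31, -19, 41, 30, -44] -> [-2, -25, -13, 47, 36, -38] -> [-38, 36, 47, -13, -25, -2] -> [-38, -13, -25, -2] -> [-29, -4, -16, 7] -> [7, -16, -4, -29] -> [-7, 16, 4, 29]
  [0, -35, -21, 30] -> [6, -29, -15, 36] -> [36, -15, -29, 6] -> [-15, -29, 6] -> [-6, -20, 15] -> [15, -20, -6] -> [-15, 20, 6]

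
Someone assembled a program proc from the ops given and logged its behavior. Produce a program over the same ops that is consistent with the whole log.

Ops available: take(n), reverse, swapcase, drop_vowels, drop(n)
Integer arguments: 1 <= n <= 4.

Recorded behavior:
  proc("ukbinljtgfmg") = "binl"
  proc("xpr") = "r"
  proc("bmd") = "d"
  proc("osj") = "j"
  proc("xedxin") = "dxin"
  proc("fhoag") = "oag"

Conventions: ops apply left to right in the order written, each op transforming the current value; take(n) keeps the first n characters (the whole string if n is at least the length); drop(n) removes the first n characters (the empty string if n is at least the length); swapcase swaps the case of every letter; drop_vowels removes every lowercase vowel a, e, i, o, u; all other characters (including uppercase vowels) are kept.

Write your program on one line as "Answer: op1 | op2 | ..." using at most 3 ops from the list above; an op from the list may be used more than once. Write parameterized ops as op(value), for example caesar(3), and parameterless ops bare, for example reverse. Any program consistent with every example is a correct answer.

drop(1) | drop(1) | take(4)

Check, running the answer program on each example:
  "ukbinljtgfmg" -> "kbinljtgfmg" -> "binljtgfmg" -> "binl"
  "xpr" -> "pr" -> "r" -> "r"
  "bmd" -> "md" -> "d" -> "d"
  "osj" -> "sj" -> "j" -> "j"
  "xedxin" -> "edxin" -> "dxin" -> "dxin"
  "fhoag" -> "hoag" -> "oag" -> "oag"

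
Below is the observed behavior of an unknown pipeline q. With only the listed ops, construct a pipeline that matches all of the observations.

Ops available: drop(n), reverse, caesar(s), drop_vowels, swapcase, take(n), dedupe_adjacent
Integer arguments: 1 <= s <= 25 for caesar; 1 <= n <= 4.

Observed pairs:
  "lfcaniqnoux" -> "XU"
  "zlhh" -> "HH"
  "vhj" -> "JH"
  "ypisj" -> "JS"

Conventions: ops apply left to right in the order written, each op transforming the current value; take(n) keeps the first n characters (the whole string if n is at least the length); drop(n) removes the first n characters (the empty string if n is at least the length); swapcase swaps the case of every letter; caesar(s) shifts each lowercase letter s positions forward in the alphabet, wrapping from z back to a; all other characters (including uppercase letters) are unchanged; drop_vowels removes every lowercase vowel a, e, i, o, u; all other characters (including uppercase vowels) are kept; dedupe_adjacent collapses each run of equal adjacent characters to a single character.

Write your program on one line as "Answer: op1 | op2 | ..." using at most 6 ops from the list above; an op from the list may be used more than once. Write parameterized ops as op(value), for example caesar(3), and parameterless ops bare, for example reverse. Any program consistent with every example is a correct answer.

swapcase | reverse | swapcase | take(2) | swapcase

Check, running the answer program on each example:
  "lfcaniqnoux" -> "LFCANIQNOUX" -> "XUONQINACFL" -> "xuonqinacfl" -> "xu" -> "XU"
  "zlhh" -> "ZLHH" -> "HHLZ" -> "hhlz" -> "hh" -> "HH"
  "vhj" -> "VHJ" -> "JHV" -> "jhv" -> "jh" -> "JH"
  "ypisj" -> "YPISJ" -> "JSIPY" -> "jsipy" -> "js" -> "JS"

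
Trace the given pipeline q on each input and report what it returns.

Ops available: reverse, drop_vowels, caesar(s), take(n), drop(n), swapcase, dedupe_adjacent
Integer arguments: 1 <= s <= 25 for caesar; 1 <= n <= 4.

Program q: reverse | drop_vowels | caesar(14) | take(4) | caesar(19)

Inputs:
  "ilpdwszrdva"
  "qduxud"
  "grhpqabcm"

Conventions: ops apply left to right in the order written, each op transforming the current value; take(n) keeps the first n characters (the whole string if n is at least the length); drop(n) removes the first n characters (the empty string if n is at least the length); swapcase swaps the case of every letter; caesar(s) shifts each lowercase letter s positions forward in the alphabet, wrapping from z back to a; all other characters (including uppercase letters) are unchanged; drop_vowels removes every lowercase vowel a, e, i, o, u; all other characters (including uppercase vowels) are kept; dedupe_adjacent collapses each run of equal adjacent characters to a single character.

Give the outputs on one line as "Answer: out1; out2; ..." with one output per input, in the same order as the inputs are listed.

Execution, op by op:
  "ilpdwszrdva" -> "avdrzswdpli" -> "vdrzswdpl" -> "jrfngkrdz" -> "jrfn" -> "ckyg"
  "qduxud" -> "duxudq" -> "dxdq" -> "rlre" -> "rlre" -> "kekx"
  "grhpqabcm" -> "mcbaqphrg" -> "mcbqphrg" -> "aqpedvfu" -> "aqpe" -> "tjix"

"ckyg"; "kekx"; "tjix"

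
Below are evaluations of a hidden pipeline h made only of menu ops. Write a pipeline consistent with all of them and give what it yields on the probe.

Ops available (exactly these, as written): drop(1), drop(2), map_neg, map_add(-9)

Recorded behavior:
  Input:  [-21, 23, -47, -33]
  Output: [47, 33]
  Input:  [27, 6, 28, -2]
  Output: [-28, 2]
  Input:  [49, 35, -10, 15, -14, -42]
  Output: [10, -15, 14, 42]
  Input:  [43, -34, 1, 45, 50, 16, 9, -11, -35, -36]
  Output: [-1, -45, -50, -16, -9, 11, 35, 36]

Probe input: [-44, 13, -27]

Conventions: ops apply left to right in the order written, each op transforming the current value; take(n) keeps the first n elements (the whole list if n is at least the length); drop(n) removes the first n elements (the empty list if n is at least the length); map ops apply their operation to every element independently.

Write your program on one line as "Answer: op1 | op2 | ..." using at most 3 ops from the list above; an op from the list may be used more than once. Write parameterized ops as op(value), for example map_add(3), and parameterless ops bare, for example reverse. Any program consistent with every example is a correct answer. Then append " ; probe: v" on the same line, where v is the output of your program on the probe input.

drop(2) | map_neg ; probe: [27]

Check, running the answer program on each example:
  [-21, 23, -47, -33] -> [-47, -33] -> [47, 33]
  [27, 6, 28, -2] -> [28, -2] -> [-28, 2]
  [49, 35, -10, 15, -14, -42] -> [-10, 15, -14, -42] -> [10, -15, 14, 42]
  [43, -34, 1, 45, 50, 16, 9, -11, -35, -36] -> [1, 45, 50, 16, 9, -11, -35, -36] -> [-1, -45, -50, -16, -9, 11, 35, 36]
  probe: [-44, 13, -27] -> [-27] -> [27]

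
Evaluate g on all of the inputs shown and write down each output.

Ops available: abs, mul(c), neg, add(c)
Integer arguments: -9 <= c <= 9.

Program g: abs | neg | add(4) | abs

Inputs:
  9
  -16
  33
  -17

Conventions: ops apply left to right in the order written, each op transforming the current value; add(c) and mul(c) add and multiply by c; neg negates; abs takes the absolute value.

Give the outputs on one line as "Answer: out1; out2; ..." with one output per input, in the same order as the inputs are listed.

Execution, op by op:
  9 -> 9 -> -9 -> -5 -> 5
  -16 -> 16 -> -16 -> -12 -> 12
  33 -> 33 -> -33 -> -29 -> 29
  -17 -> 17 -> -17 -> -13 -> 13

5; 12; 29; 13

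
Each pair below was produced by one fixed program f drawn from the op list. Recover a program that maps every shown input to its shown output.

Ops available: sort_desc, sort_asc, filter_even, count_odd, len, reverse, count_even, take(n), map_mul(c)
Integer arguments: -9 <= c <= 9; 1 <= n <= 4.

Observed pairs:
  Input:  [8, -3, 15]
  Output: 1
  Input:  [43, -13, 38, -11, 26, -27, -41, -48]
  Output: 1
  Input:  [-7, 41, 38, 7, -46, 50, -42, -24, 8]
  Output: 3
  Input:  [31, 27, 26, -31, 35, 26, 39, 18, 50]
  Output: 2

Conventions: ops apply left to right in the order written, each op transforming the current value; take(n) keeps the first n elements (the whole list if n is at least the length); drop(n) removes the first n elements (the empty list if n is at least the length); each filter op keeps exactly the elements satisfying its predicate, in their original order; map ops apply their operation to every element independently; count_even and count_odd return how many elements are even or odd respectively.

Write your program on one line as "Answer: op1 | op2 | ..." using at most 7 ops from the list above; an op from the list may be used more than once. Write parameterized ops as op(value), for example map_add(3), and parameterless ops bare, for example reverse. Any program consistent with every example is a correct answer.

sort_asc | take(3) | map_mul(7) | filter_even | reverse | count_even

Check, running the answer program on each example:
  [8, -3, 15] -> [-3, 8, 15] -> [-3, 8, 15] -> [-21, 56, 105] -> [56] -> [56] -> 1
  [43, -13, 38, -11, 26, -27, -41, -48] -> [-48, -41, -27, -13, -11, 26, 38, 43] -> [-48, -41, -27] -> [-336, -287, -189] -> [-336] -> [-336] -> 1
  [-7, 41, 38, 7, -46, 50, -42, -24, 8] -> [-46, -42, -24, -7, 7, 8, 38, 41, 50] -> [-46, -42, -24] -> [-322, -294, -168] -> [-322, -294, -168] -> [-168, -294, -322] -> 3
  [31, 27, 26, -31, 35, 26, 39, 18, 50] -> [-31, 18, 26, 26, 27, 31, 35, 39, 50] -> [-31, 18, 26] -> [-217, 126, 182] -> [126, 182] -> [182, 126] -> 2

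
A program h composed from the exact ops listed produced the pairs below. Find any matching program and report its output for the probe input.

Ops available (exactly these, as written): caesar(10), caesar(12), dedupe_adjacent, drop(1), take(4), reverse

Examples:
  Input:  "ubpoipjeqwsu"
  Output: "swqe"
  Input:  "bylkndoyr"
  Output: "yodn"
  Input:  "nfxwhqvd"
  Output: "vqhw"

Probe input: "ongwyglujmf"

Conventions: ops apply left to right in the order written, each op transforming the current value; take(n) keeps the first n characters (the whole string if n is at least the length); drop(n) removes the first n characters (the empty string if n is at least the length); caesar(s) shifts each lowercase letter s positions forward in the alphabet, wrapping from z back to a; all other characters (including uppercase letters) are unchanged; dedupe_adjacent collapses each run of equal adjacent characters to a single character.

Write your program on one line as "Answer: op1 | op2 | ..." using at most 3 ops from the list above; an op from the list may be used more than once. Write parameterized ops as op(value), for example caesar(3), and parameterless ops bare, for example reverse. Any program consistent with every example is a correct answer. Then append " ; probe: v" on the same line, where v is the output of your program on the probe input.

reverse | drop(1) | take(4) ; probe: "mjul"

Check, running the answer program on each example:
  "ubpoipjeqwsu" -> "uswqejpiopbu" -> "swqejpiopbu" -> "swqe"
  "bylkndoyr" -> "ryodnklyb" -> "yodnklyb" -> "yodn"
  "nfxwhqvd" -> "dvqhwxfn" -> "vqhwxfn" -> "vqhw"
  probe: "ongwyglujmf" -> "fmjulgywgno" -> "mjulgywgno" -> "mjul"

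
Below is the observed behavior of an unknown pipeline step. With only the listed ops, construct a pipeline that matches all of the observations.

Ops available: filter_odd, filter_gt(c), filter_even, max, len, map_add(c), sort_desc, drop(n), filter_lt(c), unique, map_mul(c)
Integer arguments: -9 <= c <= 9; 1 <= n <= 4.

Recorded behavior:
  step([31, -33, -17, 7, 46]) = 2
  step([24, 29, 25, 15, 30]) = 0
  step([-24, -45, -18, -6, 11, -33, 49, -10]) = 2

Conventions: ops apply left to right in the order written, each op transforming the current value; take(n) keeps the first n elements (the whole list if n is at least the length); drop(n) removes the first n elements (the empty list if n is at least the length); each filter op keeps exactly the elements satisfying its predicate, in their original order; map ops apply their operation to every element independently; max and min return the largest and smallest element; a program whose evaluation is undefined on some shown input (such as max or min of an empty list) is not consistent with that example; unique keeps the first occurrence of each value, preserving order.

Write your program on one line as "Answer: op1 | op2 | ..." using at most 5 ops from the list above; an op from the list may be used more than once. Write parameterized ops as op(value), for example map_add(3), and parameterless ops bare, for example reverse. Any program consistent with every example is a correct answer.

filter_lt(-3) | map_mul(-7) | sort_desc | filter_odd | len

Check, running the answer program on each example:
  [31, -33, -17, 7, 46] -> [-33, -17] -> [231, 119] -> [231, 119] -> [231, 119] -> 2
  [24, 29, 25, 15, 30] -> [] -> [] -> [] -> [] -> 0
  [-24, -45, -18, -6, 11, -33, 49, -10] -> [-24, -45, -18, -6, -33, -10] -> [168, 315, 126, 42, 231, 70] -> [315, 231, 168, 126, 70, 42] -> [315, 231] -> 2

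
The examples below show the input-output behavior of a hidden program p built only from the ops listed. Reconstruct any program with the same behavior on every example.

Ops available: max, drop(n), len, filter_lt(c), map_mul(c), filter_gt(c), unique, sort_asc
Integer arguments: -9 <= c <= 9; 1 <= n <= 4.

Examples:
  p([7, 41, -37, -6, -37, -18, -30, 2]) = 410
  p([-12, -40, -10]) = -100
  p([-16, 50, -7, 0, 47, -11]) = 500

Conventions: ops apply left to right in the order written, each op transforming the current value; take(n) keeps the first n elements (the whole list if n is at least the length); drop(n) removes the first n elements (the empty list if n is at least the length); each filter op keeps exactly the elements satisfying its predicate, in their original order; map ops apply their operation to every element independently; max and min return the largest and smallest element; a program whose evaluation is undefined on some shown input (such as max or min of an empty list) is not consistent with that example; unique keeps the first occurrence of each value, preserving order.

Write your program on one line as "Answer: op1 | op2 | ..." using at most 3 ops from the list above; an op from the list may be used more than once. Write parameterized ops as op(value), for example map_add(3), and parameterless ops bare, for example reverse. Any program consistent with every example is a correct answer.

map_mul(5) | map_mul(2) | max

Check, running the answer program on each example:
  [7, 41, -37, -6, -37, -18, -30, 2] -> [35, 205, -185, -30, -185, -90, -150, 10] -> [70, 410, -370, -60, -370, -180, -300, 20] -> 410
  [-12, -40, -10] -> [-60, -200, -50] -> [-120, -400, -100] -> -100
  [-16, 50, -7, 0, 47, -11] -> [-80, 250, -35, 0, 235, -55] -> [-160, 500, -70, 0, 470, -110] -> 500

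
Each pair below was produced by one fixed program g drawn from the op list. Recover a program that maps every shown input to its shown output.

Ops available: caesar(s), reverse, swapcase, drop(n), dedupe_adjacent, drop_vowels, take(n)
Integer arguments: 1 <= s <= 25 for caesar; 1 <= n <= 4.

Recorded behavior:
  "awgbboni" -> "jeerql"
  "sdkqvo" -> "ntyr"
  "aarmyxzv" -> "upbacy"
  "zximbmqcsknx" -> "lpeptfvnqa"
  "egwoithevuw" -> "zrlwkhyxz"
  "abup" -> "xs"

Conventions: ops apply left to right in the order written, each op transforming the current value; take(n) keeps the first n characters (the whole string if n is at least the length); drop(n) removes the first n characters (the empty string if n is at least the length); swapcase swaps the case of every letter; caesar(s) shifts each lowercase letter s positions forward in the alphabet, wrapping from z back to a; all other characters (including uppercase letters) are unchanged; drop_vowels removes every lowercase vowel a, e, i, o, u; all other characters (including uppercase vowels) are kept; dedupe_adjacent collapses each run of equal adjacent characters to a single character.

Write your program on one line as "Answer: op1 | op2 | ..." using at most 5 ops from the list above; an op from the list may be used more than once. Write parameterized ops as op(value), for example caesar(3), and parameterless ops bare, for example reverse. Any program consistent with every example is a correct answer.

caesar(13) | drop(2) | caesar(17) | caesar(8) | caesar(17)

Check, running the answer program on each example:
  "awgbboni" -> "njtoobav" -> "toobav" -> "kffsrm" -> "snnazu" -> "jeerql"
  "sdkqvo" -> "fqxdib" -> "xdib" -> "ouzs" -> "wcha" -> "ntyr"
  "aarmyxzv" -> "nnezlkmi" -> "ezlkmi" -> "vqcbdz" -> "dykjlh" -> "upbacy"
  "zximbmqcsknx" -> "mkvzozdpfxak" -> "vzozdpfxak" -> "mqfqugworb" -> "uynycoewzj" -> "lpeptfvnqa"
  "egwoithevuw" -> "rtjbvgurihj" -> "jbvgurihj" -> "asmxlizya" -> "iauftqhgi" -> "zrlwkhyxz"
  "abup" -> "nohc" -> "hc" -> "yt" -> "gb" -> "xs"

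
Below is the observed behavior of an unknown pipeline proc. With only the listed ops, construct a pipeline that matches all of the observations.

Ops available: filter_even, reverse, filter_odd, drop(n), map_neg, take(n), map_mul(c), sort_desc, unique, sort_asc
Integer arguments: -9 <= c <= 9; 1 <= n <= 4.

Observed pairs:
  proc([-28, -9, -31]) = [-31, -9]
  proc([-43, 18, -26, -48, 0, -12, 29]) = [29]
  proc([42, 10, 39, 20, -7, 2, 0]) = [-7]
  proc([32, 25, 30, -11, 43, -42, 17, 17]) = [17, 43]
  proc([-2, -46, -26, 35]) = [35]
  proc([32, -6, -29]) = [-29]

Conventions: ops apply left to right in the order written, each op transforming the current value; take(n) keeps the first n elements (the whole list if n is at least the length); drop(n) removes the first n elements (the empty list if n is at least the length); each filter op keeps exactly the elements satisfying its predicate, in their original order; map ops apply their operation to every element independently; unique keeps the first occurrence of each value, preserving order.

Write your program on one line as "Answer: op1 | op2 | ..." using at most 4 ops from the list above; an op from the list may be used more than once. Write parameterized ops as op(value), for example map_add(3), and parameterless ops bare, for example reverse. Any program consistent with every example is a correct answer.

reverse | unique | take(3) | filter_odd

Check, running the answer program on each example:
  [-28, -9, -31] -> [-31, -9, -28] -> [-31, -9, -28] -> [-31, -9, -28] -> [-31, -9]
  [-43, 18, -26, -48, 0, -12, 29] -> [29, -12, 0, -48, -26, 18, -43] -> [29, -12, 0, -48, -26, 18, -43] -> [29, -12, 0] -> [29]
  [42, 10, 39, 20, -7, 2, 0] -> [0, 2, -7, 20, 39, 10, 42] -> [0, 2, -7, 20, 39, 10, 42] -> [0, 2, -7] -> [-7]
  [32, 25, 30, -11, 43, -42, 17, 17] -> [17, 17, -42, 43, -11, 30, 25, 32] -> [17, -42, 43, -11, 30, 25, 32] -> [17, -42, 43] -> [17, 43]
  [-2, -46, -26, 35] -> [35, -26, -46, -2] -> [35, -26, -46, -2] -> [35, -26, -46] -> [35]
  [32, -6, -29] -> [-29, -6, 32] -> [-29, -6, 32] -> [-29, -6, 32] -> [-29]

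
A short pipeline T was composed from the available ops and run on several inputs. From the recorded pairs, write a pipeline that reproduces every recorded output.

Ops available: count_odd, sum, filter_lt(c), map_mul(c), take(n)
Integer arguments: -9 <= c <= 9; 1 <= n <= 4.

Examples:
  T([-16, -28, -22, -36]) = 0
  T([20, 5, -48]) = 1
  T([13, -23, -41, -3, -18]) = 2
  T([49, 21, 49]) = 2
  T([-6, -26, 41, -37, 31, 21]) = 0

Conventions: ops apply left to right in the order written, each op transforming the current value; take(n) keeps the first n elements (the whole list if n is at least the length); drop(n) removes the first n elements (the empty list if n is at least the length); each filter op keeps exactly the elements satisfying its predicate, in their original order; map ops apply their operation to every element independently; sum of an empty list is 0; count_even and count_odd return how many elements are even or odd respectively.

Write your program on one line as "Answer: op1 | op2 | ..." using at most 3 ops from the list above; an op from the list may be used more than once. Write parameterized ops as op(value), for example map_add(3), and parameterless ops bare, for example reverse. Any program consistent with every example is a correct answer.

take(2) | count_odd

Check, running the answer program on each example:
  [-16, -28, -22, -36] -> [-16, -28] -> 0
  [20, 5, -48] -> [20, 5] -> 1
  [13, -23, -41, -3, -18] -> [13, -23] -> 2
  [49, 21, 49] -> [49, 21] -> 2
  [-6, -26, 41, -37, 31, 21] -> [-6, -26] -> 0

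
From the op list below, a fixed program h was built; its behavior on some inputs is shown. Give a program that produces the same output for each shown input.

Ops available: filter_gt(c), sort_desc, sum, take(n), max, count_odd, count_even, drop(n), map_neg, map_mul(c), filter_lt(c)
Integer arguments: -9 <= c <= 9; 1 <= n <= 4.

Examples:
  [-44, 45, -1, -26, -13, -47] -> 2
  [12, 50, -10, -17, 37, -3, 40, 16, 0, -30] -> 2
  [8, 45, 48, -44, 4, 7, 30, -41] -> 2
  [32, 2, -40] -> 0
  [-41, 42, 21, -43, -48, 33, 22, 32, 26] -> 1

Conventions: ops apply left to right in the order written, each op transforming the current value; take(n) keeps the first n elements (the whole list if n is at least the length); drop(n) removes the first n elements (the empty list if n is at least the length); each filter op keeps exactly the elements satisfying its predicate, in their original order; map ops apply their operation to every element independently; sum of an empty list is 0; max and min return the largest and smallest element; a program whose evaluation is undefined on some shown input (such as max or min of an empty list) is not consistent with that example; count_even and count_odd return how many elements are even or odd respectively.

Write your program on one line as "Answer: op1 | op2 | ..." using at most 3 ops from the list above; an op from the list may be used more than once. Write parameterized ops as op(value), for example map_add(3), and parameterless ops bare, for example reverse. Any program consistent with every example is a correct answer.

drop(4) | count_odd

Check, running the answer program on each example:
  [-44, 45, -1, -26, -13, -47] -> [-13, -47] -> 2
  [12, 50, -10, -17, 37, -3, 40, 16, 0, -30] -> [37, -3, 40, 16, 0, -30] -> 2
  [8, 45, 48, -44, 4, 7, 30, -41] -> [4, 7, 30, -41] -> 2
  [32, 2, -40] -> [] -> 0
  [-41, 42, 21, -43, -48, 33, 22, 32, 26] -> [-48, 33, 22, 32, 26] -> 1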